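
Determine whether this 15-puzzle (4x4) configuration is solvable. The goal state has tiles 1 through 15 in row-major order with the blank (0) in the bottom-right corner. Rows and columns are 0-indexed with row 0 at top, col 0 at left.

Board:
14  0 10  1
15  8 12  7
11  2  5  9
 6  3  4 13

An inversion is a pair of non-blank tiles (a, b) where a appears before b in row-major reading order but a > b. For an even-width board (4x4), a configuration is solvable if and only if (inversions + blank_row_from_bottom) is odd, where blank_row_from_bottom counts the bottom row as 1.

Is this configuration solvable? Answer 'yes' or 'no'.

Answer: yes

Derivation:
Inversions: 65
Blank is in row 0 (0-indexed from top), which is row 4 counting from the bottom (bottom = 1).
65 + 4 = 69, which is odd, so the puzzle is solvable.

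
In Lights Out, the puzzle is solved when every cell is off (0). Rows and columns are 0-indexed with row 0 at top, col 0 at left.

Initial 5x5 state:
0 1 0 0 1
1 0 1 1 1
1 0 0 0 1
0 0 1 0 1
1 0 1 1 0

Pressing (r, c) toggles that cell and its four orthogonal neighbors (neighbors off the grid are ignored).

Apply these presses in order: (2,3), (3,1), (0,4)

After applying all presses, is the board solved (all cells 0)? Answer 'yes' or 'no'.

After press 1 at (2,3):
0 1 0 0 1
1 0 1 0 1
1 0 1 1 0
0 0 1 1 1
1 0 1 1 0

After press 2 at (3,1):
0 1 0 0 1
1 0 1 0 1
1 1 1 1 0
1 1 0 1 1
1 1 1 1 0

After press 3 at (0,4):
0 1 0 1 0
1 0 1 0 0
1 1 1 1 0
1 1 0 1 1
1 1 1 1 0

Lights still on: 16

Answer: no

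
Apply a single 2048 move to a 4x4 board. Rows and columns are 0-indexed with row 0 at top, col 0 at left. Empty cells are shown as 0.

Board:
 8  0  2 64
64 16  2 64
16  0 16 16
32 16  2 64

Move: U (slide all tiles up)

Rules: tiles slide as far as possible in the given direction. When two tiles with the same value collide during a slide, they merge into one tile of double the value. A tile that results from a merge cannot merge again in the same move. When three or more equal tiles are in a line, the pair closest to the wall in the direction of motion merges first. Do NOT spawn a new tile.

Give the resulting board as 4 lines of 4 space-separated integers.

Answer:   8  32   4 128
 64   0  16  16
 16   0   2  64
 32   0   0   0

Derivation:
Slide up:
col 0: [8, 64, 16, 32] -> [8, 64, 16, 32]
col 1: [0, 16, 0, 16] -> [32, 0, 0, 0]
col 2: [2, 2, 16, 2] -> [4, 16, 2, 0]
col 3: [64, 64, 16, 64] -> [128, 16, 64, 0]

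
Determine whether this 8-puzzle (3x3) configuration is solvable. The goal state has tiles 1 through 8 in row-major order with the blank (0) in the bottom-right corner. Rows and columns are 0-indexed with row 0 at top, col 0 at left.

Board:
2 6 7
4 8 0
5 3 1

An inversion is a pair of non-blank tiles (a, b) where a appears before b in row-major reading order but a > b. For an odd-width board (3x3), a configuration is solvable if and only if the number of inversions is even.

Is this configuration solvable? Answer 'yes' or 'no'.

Answer: no

Derivation:
Inversions (pairs i<j in row-major order where tile[i] > tile[j] > 0): 17
17 is odd, so the puzzle is not solvable.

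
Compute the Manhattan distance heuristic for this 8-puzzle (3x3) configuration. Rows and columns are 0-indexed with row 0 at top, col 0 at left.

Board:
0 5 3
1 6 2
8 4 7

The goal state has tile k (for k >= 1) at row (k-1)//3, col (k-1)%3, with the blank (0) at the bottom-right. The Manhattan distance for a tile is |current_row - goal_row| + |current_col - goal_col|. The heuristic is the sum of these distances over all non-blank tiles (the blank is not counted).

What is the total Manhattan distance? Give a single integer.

Answer: 10

Derivation:
Tile 5: at (0,1), goal (1,1), distance |0-1|+|1-1| = 1
Tile 3: at (0,2), goal (0,2), distance |0-0|+|2-2| = 0
Tile 1: at (1,0), goal (0,0), distance |1-0|+|0-0| = 1
Tile 6: at (1,1), goal (1,2), distance |1-1|+|1-2| = 1
Tile 2: at (1,2), goal (0,1), distance |1-0|+|2-1| = 2
Tile 8: at (2,0), goal (2,1), distance |2-2|+|0-1| = 1
Tile 4: at (2,1), goal (1,0), distance |2-1|+|1-0| = 2
Tile 7: at (2,2), goal (2,0), distance |2-2|+|2-0| = 2
Sum: 1 + 0 + 1 + 1 + 2 + 1 + 2 + 2 = 10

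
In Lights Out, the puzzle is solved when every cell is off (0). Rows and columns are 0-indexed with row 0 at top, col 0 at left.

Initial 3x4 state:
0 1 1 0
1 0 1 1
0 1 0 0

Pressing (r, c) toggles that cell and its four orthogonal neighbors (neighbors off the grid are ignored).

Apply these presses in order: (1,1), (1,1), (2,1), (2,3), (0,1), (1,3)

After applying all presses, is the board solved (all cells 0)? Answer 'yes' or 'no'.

After press 1 at (1,1):
0 0 1 0
0 1 0 1
0 0 0 0

After press 2 at (1,1):
0 1 1 0
1 0 1 1
0 1 0 0

After press 3 at (2,1):
0 1 1 0
1 1 1 1
1 0 1 0

After press 4 at (2,3):
0 1 1 0
1 1 1 0
1 0 0 1

After press 5 at (0,1):
1 0 0 0
1 0 1 0
1 0 0 1

After press 6 at (1,3):
1 0 0 1
1 0 0 1
1 0 0 0

Lights still on: 5

Answer: no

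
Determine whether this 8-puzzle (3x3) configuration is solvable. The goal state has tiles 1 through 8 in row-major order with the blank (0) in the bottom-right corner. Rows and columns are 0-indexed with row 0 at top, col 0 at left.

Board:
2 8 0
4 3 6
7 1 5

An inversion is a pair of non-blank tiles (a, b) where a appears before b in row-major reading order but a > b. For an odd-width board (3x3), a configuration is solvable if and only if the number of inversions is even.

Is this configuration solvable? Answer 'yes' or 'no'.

Inversions (pairs i<j in row-major order where tile[i] > tile[j] > 0): 14
14 is even, so the puzzle is solvable.

Answer: yes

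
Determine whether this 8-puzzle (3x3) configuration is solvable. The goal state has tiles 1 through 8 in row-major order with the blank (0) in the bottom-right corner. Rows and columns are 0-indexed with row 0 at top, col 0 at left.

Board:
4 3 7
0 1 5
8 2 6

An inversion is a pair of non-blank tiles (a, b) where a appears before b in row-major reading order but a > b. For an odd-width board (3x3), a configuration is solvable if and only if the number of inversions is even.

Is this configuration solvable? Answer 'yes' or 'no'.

Answer: yes

Derivation:
Inversions (pairs i<j in row-major order where tile[i] > tile[j] > 0): 12
12 is even, so the puzzle is solvable.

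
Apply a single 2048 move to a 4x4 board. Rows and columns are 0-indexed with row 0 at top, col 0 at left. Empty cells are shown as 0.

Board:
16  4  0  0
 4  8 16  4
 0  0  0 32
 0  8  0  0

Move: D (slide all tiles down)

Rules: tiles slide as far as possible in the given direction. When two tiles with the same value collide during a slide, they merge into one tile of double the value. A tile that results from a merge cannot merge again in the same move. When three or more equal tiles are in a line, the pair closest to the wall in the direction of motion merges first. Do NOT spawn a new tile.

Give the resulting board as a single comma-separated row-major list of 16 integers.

Slide down:
col 0: [16, 4, 0, 0] -> [0, 0, 16, 4]
col 1: [4, 8, 0, 8] -> [0, 0, 4, 16]
col 2: [0, 16, 0, 0] -> [0, 0, 0, 16]
col 3: [0, 4, 32, 0] -> [0, 0, 4, 32]

Answer: 0, 0, 0, 0, 0, 0, 0, 0, 16, 4, 0, 4, 4, 16, 16, 32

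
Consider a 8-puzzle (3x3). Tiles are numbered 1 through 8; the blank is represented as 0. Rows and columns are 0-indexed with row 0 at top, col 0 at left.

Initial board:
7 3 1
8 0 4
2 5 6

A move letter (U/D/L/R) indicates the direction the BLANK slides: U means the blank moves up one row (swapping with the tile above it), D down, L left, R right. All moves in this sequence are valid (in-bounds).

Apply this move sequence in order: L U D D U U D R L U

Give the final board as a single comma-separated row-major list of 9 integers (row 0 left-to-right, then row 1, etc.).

After move 1 (L):
7 3 1
0 8 4
2 5 6

After move 2 (U):
0 3 1
7 8 4
2 5 6

After move 3 (D):
7 3 1
0 8 4
2 5 6

After move 4 (D):
7 3 1
2 8 4
0 5 6

After move 5 (U):
7 3 1
0 8 4
2 5 6

After move 6 (U):
0 3 1
7 8 4
2 5 6

After move 7 (D):
7 3 1
0 8 4
2 5 6

After move 8 (R):
7 3 1
8 0 4
2 5 6

After move 9 (L):
7 3 1
0 8 4
2 5 6

After move 10 (U):
0 3 1
7 8 4
2 5 6

Answer: 0, 3, 1, 7, 8, 4, 2, 5, 6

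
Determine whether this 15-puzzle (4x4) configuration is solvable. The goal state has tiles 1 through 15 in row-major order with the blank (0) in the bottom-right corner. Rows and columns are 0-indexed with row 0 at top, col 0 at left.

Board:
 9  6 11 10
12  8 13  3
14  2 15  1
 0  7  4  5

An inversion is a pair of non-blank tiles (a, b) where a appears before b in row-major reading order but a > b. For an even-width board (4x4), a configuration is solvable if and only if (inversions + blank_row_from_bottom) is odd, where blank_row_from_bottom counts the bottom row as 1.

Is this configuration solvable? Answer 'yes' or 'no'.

Inversions: 61
Blank is in row 3 (0-indexed from top), which is row 1 counting from the bottom (bottom = 1).
61 + 1 = 62, which is even, so the puzzle is not solvable.

Answer: no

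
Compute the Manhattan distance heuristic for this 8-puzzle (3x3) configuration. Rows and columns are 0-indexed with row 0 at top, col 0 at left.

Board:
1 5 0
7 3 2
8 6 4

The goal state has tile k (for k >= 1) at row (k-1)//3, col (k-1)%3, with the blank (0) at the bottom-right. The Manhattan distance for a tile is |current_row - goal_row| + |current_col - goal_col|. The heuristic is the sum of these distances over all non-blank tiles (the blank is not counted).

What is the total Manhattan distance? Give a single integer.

Tile 1: (0,0)->(0,0) = 0
Tile 5: (0,1)->(1,1) = 1
Tile 7: (1,0)->(2,0) = 1
Tile 3: (1,1)->(0,2) = 2
Tile 2: (1,2)->(0,1) = 2
Tile 8: (2,0)->(2,1) = 1
Tile 6: (2,1)->(1,2) = 2
Tile 4: (2,2)->(1,0) = 3
Sum: 0 + 1 + 1 + 2 + 2 + 1 + 2 + 3 = 12

Answer: 12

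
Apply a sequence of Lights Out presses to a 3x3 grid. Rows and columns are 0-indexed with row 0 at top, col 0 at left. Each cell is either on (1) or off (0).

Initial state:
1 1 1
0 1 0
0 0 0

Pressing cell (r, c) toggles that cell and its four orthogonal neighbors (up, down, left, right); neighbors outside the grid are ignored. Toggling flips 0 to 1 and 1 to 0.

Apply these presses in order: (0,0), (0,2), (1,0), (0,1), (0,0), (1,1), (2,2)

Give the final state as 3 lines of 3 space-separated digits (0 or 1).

Answer: 1 0 1
0 0 1
1 0 1

Derivation:
After press 1 at (0,0):
0 0 1
1 1 0
0 0 0

After press 2 at (0,2):
0 1 0
1 1 1
0 0 0

After press 3 at (1,0):
1 1 0
0 0 1
1 0 0

After press 4 at (0,1):
0 0 1
0 1 1
1 0 0

After press 5 at (0,0):
1 1 1
1 1 1
1 0 0

After press 6 at (1,1):
1 0 1
0 0 0
1 1 0

After press 7 at (2,2):
1 0 1
0 0 1
1 0 1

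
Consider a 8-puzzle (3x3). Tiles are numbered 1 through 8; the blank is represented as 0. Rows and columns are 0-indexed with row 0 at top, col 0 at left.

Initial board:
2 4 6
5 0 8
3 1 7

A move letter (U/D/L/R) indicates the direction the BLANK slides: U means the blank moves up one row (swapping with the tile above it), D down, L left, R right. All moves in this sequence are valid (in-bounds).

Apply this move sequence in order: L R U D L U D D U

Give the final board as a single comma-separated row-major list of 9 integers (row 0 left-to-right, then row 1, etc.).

Answer: 2, 4, 6, 0, 5, 8, 3, 1, 7

Derivation:
After move 1 (L):
2 4 6
0 5 8
3 1 7

After move 2 (R):
2 4 6
5 0 8
3 1 7

After move 3 (U):
2 0 6
5 4 8
3 1 7

After move 4 (D):
2 4 6
5 0 8
3 1 7

After move 5 (L):
2 4 6
0 5 8
3 1 7

After move 6 (U):
0 4 6
2 5 8
3 1 7

After move 7 (D):
2 4 6
0 5 8
3 1 7

After move 8 (D):
2 4 6
3 5 8
0 1 7

After move 9 (U):
2 4 6
0 5 8
3 1 7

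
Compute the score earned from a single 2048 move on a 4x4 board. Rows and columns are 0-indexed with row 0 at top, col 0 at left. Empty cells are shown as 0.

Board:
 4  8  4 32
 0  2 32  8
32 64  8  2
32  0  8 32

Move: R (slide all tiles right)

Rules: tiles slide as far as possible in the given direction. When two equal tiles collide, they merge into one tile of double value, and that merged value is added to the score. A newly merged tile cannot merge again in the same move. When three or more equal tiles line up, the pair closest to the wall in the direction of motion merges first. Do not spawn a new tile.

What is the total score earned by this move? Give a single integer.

Slide right:
row 0: [4, 8, 4, 32] -> [4, 8, 4, 32]  score +0 (running 0)
row 1: [0, 2, 32, 8] -> [0, 2, 32, 8]  score +0 (running 0)
row 2: [32, 64, 8, 2] -> [32, 64, 8, 2]  score +0 (running 0)
row 3: [32, 0, 8, 32] -> [0, 32, 8, 32]  score +0 (running 0)
Board after move:
 4  8  4 32
 0  2 32  8
32 64  8  2
 0 32  8 32

Answer: 0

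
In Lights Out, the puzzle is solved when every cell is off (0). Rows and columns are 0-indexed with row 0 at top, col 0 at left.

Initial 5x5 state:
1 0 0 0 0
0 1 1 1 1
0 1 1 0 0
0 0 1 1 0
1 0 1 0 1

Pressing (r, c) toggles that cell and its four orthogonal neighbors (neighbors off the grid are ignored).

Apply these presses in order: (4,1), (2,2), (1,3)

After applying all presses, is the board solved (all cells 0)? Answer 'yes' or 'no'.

Answer: no

Derivation:
After press 1 at (4,1):
1 0 0 0 0
0 1 1 1 1
0 1 1 0 0
0 1 1 1 0
0 1 0 0 1

After press 2 at (2,2):
1 0 0 0 0
0 1 0 1 1
0 0 0 1 0
0 1 0 1 0
0 1 0 0 1

After press 3 at (1,3):
1 0 0 1 0
0 1 1 0 0
0 0 0 0 0
0 1 0 1 0
0 1 0 0 1

Lights still on: 8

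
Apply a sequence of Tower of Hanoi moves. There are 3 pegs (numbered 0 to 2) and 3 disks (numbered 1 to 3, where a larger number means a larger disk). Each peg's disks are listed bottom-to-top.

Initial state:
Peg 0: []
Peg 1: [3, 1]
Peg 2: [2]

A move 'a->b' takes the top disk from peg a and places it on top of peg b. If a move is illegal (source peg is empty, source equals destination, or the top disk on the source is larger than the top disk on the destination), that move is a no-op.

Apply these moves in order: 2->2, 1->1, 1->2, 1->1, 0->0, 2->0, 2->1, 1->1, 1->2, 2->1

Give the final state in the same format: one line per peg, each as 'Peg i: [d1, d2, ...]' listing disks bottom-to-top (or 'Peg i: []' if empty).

After move 1 (2->2):
Peg 0: []
Peg 1: [3, 1]
Peg 2: [2]

After move 2 (1->1):
Peg 0: []
Peg 1: [3, 1]
Peg 2: [2]

After move 3 (1->2):
Peg 0: []
Peg 1: [3]
Peg 2: [2, 1]

After move 4 (1->1):
Peg 0: []
Peg 1: [3]
Peg 2: [2, 1]

After move 5 (0->0):
Peg 0: []
Peg 1: [3]
Peg 2: [2, 1]

After move 6 (2->0):
Peg 0: [1]
Peg 1: [3]
Peg 2: [2]

After move 7 (2->1):
Peg 0: [1]
Peg 1: [3, 2]
Peg 2: []

After move 8 (1->1):
Peg 0: [1]
Peg 1: [3, 2]
Peg 2: []

After move 9 (1->2):
Peg 0: [1]
Peg 1: [3]
Peg 2: [2]

After move 10 (2->1):
Peg 0: [1]
Peg 1: [3, 2]
Peg 2: []

Answer: Peg 0: [1]
Peg 1: [3, 2]
Peg 2: []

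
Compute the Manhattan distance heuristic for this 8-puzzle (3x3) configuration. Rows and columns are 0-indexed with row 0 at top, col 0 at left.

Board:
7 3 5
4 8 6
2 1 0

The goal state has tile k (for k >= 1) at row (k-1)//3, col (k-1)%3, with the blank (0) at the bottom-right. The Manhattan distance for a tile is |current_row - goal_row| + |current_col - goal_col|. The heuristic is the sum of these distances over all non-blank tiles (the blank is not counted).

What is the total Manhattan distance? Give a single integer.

Tile 7: at (0,0), goal (2,0), distance |0-2|+|0-0| = 2
Tile 3: at (0,1), goal (0,2), distance |0-0|+|1-2| = 1
Tile 5: at (0,2), goal (1,1), distance |0-1|+|2-1| = 2
Tile 4: at (1,0), goal (1,0), distance |1-1|+|0-0| = 0
Tile 8: at (1,1), goal (2,1), distance |1-2|+|1-1| = 1
Tile 6: at (1,2), goal (1,2), distance |1-1|+|2-2| = 0
Tile 2: at (2,0), goal (0,1), distance |2-0|+|0-1| = 3
Tile 1: at (2,1), goal (0,0), distance |2-0|+|1-0| = 3
Sum: 2 + 1 + 2 + 0 + 1 + 0 + 3 + 3 = 12

Answer: 12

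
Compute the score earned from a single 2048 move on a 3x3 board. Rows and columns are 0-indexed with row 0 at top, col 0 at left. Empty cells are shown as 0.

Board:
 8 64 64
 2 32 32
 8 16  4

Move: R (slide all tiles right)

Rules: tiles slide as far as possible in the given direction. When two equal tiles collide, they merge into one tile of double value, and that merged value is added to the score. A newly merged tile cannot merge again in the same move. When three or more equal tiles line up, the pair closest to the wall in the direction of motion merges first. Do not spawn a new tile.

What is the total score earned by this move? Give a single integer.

Answer: 192

Derivation:
Slide right:
row 0: [8, 64, 64] -> [0, 8, 128]  score +128 (running 128)
row 1: [2, 32, 32] -> [0, 2, 64]  score +64 (running 192)
row 2: [8, 16, 4] -> [8, 16, 4]  score +0 (running 192)
Board after move:
  0   8 128
  0   2  64
  8  16   4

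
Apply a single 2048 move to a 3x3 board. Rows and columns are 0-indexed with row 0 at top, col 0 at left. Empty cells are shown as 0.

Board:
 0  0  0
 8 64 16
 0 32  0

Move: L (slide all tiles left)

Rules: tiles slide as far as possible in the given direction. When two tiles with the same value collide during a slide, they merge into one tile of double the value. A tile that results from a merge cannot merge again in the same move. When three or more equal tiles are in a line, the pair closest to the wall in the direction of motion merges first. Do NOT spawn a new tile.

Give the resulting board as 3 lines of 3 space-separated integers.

Answer:  0  0  0
 8 64 16
32  0  0

Derivation:
Slide left:
row 0: [0, 0, 0] -> [0, 0, 0]
row 1: [8, 64, 16] -> [8, 64, 16]
row 2: [0, 32, 0] -> [32, 0, 0]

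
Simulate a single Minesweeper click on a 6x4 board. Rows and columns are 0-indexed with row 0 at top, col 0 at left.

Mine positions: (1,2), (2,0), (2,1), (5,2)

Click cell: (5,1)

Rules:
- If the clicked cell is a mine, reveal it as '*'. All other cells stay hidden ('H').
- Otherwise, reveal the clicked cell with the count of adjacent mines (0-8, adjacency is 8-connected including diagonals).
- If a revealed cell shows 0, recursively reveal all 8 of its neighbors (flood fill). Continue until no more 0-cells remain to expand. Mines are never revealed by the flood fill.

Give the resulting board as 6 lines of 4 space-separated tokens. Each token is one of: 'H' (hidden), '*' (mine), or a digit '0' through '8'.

H H H H
H H H H
H H H H
H H H H
H H H H
H 1 H H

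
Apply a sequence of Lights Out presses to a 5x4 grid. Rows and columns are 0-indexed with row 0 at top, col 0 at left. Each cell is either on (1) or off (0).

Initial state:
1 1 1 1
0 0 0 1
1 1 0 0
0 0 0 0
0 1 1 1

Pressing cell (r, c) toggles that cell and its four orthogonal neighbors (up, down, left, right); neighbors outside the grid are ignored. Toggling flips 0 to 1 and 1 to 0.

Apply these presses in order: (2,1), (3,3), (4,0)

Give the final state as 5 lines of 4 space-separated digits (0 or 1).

Answer: 1 1 1 1
0 1 0 1
0 0 1 1
1 1 1 1
1 0 1 0

Derivation:
After press 1 at (2,1):
1 1 1 1
0 1 0 1
0 0 1 0
0 1 0 0
0 1 1 1

After press 2 at (3,3):
1 1 1 1
0 1 0 1
0 0 1 1
0 1 1 1
0 1 1 0

After press 3 at (4,0):
1 1 1 1
0 1 0 1
0 0 1 1
1 1 1 1
1 0 1 0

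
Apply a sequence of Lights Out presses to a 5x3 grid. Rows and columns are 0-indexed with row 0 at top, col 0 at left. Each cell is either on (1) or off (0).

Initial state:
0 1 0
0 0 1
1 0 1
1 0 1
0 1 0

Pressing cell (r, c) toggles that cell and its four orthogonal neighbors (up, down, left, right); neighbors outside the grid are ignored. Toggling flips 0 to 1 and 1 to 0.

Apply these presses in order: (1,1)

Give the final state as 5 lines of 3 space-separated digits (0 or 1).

Answer: 0 0 0
1 1 0
1 1 1
1 0 1
0 1 0

Derivation:
After press 1 at (1,1):
0 0 0
1 1 0
1 1 1
1 0 1
0 1 0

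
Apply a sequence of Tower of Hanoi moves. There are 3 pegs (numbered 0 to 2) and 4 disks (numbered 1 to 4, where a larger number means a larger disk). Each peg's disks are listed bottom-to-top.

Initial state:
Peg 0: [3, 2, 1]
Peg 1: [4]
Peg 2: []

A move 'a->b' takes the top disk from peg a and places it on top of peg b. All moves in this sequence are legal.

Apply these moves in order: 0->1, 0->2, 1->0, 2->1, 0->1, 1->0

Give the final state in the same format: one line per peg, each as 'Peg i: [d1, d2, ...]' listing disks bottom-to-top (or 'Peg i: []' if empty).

Answer: Peg 0: [3, 1]
Peg 1: [4, 2]
Peg 2: []

Derivation:
After move 1 (0->1):
Peg 0: [3, 2]
Peg 1: [4, 1]
Peg 2: []

After move 2 (0->2):
Peg 0: [3]
Peg 1: [4, 1]
Peg 2: [2]

After move 3 (1->0):
Peg 0: [3, 1]
Peg 1: [4]
Peg 2: [2]

After move 4 (2->1):
Peg 0: [3, 1]
Peg 1: [4, 2]
Peg 2: []

After move 5 (0->1):
Peg 0: [3]
Peg 1: [4, 2, 1]
Peg 2: []

After move 6 (1->0):
Peg 0: [3, 1]
Peg 1: [4, 2]
Peg 2: []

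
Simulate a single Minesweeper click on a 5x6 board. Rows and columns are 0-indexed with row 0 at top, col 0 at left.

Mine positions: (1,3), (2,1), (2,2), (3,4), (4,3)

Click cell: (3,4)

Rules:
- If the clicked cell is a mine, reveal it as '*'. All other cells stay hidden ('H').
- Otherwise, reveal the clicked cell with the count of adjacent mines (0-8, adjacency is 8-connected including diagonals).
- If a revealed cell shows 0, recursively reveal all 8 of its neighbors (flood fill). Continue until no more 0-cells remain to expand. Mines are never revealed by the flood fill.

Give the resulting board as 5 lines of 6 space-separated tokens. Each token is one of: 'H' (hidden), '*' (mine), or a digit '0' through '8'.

H H H H H H
H H H H H H
H H H H H H
H H H H * H
H H H H H H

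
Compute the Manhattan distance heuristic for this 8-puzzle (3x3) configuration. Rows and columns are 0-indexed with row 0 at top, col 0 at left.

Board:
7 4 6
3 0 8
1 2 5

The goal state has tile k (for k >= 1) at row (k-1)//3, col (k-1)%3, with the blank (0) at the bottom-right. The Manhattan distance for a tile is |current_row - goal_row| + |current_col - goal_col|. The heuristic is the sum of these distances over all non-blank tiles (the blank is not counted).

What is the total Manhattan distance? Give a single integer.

Answer: 16

Derivation:
Tile 7: (0,0)->(2,0) = 2
Tile 4: (0,1)->(1,0) = 2
Tile 6: (0,2)->(1,2) = 1
Tile 3: (1,0)->(0,2) = 3
Tile 8: (1,2)->(2,1) = 2
Tile 1: (2,0)->(0,0) = 2
Tile 2: (2,1)->(0,1) = 2
Tile 5: (2,2)->(1,1) = 2
Sum: 2 + 2 + 1 + 3 + 2 + 2 + 2 + 2 = 16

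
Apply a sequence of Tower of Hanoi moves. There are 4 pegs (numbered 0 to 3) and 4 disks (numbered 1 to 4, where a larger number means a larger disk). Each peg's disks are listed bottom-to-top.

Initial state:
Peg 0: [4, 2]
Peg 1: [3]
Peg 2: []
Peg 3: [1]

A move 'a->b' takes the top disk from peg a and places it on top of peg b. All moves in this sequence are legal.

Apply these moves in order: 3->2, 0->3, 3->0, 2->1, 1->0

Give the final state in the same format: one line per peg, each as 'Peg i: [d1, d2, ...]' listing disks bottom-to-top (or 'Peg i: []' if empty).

After move 1 (3->2):
Peg 0: [4, 2]
Peg 1: [3]
Peg 2: [1]
Peg 3: []

After move 2 (0->3):
Peg 0: [4]
Peg 1: [3]
Peg 2: [1]
Peg 3: [2]

After move 3 (3->0):
Peg 0: [4, 2]
Peg 1: [3]
Peg 2: [1]
Peg 3: []

After move 4 (2->1):
Peg 0: [4, 2]
Peg 1: [3, 1]
Peg 2: []
Peg 3: []

After move 5 (1->0):
Peg 0: [4, 2, 1]
Peg 1: [3]
Peg 2: []
Peg 3: []

Answer: Peg 0: [4, 2, 1]
Peg 1: [3]
Peg 2: []
Peg 3: []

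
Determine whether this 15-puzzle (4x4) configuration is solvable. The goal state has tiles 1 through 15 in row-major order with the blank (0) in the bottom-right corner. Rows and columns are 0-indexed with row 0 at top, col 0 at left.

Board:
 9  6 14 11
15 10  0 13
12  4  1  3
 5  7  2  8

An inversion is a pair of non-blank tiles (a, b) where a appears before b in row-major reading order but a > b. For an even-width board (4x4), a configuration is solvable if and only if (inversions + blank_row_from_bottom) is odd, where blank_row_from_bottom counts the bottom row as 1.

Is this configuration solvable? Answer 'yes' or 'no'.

Answer: yes

Derivation:
Inversions: 70
Blank is in row 1 (0-indexed from top), which is row 3 counting from the bottom (bottom = 1).
70 + 3 = 73, which is odd, so the puzzle is solvable.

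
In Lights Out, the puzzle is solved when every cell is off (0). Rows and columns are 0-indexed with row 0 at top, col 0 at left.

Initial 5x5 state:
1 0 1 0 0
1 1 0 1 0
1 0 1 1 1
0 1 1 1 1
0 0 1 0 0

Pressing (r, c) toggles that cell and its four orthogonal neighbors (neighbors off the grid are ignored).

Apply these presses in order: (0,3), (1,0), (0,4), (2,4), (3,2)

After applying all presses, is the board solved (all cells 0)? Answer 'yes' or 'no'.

Answer: yes

Derivation:
After press 1 at (0,3):
1 0 0 1 1
1 1 0 0 0
1 0 1 1 1
0 1 1 1 1
0 0 1 0 0

After press 2 at (1,0):
0 0 0 1 1
0 0 0 0 0
0 0 1 1 1
0 1 1 1 1
0 0 1 0 0

After press 3 at (0,4):
0 0 0 0 0
0 0 0 0 1
0 0 1 1 1
0 1 1 1 1
0 0 1 0 0

After press 4 at (2,4):
0 0 0 0 0
0 0 0 0 0
0 0 1 0 0
0 1 1 1 0
0 0 1 0 0

After press 5 at (3,2):
0 0 0 0 0
0 0 0 0 0
0 0 0 0 0
0 0 0 0 0
0 0 0 0 0

Lights still on: 0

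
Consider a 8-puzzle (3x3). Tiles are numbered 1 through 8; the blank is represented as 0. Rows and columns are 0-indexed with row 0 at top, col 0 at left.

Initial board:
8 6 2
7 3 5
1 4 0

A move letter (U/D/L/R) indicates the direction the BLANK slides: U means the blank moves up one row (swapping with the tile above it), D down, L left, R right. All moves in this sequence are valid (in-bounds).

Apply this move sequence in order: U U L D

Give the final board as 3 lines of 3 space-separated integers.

Answer: 8 3 6
7 0 2
1 4 5

Derivation:
After move 1 (U):
8 6 2
7 3 0
1 4 5

After move 2 (U):
8 6 0
7 3 2
1 4 5

After move 3 (L):
8 0 6
7 3 2
1 4 5

After move 4 (D):
8 3 6
7 0 2
1 4 5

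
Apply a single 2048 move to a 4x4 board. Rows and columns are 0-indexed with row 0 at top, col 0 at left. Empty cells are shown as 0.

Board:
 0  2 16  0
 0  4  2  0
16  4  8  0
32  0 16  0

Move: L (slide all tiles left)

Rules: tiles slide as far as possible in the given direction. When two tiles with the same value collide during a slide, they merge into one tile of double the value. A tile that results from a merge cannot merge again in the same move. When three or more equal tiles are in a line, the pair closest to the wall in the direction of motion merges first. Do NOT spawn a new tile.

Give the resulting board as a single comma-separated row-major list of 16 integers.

Slide left:
row 0: [0, 2, 16, 0] -> [2, 16, 0, 0]
row 1: [0, 4, 2, 0] -> [4, 2, 0, 0]
row 2: [16, 4, 8, 0] -> [16, 4, 8, 0]
row 3: [32, 0, 16, 0] -> [32, 16, 0, 0]

Answer: 2, 16, 0, 0, 4, 2, 0, 0, 16, 4, 8, 0, 32, 16, 0, 0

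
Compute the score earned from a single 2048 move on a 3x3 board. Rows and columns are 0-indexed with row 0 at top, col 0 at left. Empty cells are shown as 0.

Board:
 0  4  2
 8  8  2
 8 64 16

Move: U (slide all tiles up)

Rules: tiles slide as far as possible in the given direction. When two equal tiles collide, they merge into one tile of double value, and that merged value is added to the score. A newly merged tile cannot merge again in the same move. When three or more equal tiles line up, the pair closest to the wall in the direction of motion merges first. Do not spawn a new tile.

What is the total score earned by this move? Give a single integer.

Slide up:
col 0: [0, 8, 8] -> [16, 0, 0]  score +16 (running 16)
col 1: [4, 8, 64] -> [4, 8, 64]  score +0 (running 16)
col 2: [2, 2, 16] -> [4, 16, 0]  score +4 (running 20)
Board after move:
16  4  4
 0  8 16
 0 64  0

Answer: 20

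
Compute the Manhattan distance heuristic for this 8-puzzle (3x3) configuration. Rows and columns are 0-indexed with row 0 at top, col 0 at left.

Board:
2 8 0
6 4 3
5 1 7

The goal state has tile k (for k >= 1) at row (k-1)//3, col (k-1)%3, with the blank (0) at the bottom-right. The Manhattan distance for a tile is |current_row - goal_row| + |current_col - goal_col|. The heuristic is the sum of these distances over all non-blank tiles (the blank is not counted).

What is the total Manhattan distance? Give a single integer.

Tile 2: at (0,0), goal (0,1), distance |0-0|+|0-1| = 1
Tile 8: at (0,1), goal (2,1), distance |0-2|+|1-1| = 2
Tile 6: at (1,0), goal (1,2), distance |1-1|+|0-2| = 2
Tile 4: at (1,1), goal (1,0), distance |1-1|+|1-0| = 1
Tile 3: at (1,2), goal (0,2), distance |1-0|+|2-2| = 1
Tile 5: at (2,0), goal (1,1), distance |2-1|+|0-1| = 2
Tile 1: at (2,1), goal (0,0), distance |2-0|+|1-0| = 3
Tile 7: at (2,2), goal (2,0), distance |2-2|+|2-0| = 2
Sum: 1 + 2 + 2 + 1 + 1 + 2 + 3 + 2 = 14

Answer: 14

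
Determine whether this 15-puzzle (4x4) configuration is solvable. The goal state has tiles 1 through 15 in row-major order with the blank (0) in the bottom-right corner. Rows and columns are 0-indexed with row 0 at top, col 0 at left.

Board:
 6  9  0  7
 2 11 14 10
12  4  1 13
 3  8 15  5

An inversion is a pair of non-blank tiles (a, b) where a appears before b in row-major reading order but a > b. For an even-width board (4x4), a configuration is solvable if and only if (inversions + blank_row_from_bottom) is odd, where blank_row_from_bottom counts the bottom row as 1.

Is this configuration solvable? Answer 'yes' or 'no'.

Answer: yes

Derivation:
Inversions: 49
Blank is in row 0 (0-indexed from top), which is row 4 counting from the bottom (bottom = 1).
49 + 4 = 53, which is odd, so the puzzle is solvable.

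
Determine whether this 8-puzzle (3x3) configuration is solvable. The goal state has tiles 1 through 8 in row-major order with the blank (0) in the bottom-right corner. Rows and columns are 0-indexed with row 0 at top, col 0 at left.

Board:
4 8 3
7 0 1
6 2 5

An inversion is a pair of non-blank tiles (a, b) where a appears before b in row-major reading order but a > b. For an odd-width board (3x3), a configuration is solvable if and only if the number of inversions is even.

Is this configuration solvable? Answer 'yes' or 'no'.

Answer: no

Derivation:
Inversions (pairs i<j in row-major order where tile[i] > tile[j] > 0): 17
17 is odd, so the puzzle is not solvable.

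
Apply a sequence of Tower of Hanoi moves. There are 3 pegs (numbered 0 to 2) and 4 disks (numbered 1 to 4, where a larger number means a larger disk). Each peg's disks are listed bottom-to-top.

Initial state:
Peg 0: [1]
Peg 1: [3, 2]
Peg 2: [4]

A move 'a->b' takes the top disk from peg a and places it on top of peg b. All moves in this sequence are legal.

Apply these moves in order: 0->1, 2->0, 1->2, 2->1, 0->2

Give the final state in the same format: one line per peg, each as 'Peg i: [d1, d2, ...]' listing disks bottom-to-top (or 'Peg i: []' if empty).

Answer: Peg 0: []
Peg 1: [3, 2, 1]
Peg 2: [4]

Derivation:
After move 1 (0->1):
Peg 0: []
Peg 1: [3, 2, 1]
Peg 2: [4]

After move 2 (2->0):
Peg 0: [4]
Peg 1: [3, 2, 1]
Peg 2: []

After move 3 (1->2):
Peg 0: [4]
Peg 1: [3, 2]
Peg 2: [1]

After move 4 (2->1):
Peg 0: [4]
Peg 1: [3, 2, 1]
Peg 2: []

After move 5 (0->2):
Peg 0: []
Peg 1: [3, 2, 1]
Peg 2: [4]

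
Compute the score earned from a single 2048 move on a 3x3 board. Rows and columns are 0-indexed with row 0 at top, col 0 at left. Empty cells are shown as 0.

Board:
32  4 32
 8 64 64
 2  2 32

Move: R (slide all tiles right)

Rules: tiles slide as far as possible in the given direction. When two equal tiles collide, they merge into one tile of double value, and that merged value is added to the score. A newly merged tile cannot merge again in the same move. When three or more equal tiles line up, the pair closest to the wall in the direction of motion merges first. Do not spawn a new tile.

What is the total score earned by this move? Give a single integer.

Answer: 132

Derivation:
Slide right:
row 0: [32, 4, 32] -> [32, 4, 32]  score +0 (running 0)
row 1: [8, 64, 64] -> [0, 8, 128]  score +128 (running 128)
row 2: [2, 2, 32] -> [0, 4, 32]  score +4 (running 132)
Board after move:
 32   4  32
  0   8 128
  0   4  32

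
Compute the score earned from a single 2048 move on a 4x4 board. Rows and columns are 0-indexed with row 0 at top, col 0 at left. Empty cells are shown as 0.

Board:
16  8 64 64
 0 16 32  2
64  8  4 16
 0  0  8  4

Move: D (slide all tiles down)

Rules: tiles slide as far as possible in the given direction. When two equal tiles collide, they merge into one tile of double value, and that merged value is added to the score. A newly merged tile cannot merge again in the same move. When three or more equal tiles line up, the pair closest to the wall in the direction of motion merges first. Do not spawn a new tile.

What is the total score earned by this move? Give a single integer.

Slide down:
col 0: [16, 0, 64, 0] -> [0, 0, 16, 64]  score +0 (running 0)
col 1: [8, 16, 8, 0] -> [0, 8, 16, 8]  score +0 (running 0)
col 2: [64, 32, 4, 8] -> [64, 32, 4, 8]  score +0 (running 0)
col 3: [64, 2, 16, 4] -> [64, 2, 16, 4]  score +0 (running 0)
Board after move:
 0  0 64 64
 0  8 32  2
16 16  4 16
64  8  8  4

Answer: 0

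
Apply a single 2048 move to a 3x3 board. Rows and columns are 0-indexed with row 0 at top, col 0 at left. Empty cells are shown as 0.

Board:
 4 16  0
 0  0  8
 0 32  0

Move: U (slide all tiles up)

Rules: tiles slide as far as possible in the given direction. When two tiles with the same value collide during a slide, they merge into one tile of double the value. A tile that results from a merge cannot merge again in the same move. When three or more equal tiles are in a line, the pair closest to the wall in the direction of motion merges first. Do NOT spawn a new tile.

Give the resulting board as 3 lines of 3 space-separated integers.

Answer:  4 16  8
 0 32  0
 0  0  0

Derivation:
Slide up:
col 0: [4, 0, 0] -> [4, 0, 0]
col 1: [16, 0, 32] -> [16, 32, 0]
col 2: [0, 8, 0] -> [8, 0, 0]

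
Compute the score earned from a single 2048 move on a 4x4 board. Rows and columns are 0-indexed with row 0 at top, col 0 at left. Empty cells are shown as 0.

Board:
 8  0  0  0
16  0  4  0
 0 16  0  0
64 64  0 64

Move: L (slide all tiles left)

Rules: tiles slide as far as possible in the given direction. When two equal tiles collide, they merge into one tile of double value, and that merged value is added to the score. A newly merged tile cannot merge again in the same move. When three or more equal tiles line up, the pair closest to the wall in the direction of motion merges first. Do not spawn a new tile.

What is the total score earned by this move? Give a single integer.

Slide left:
row 0: [8, 0, 0, 0] -> [8, 0, 0, 0]  score +0 (running 0)
row 1: [16, 0, 4, 0] -> [16, 4, 0, 0]  score +0 (running 0)
row 2: [0, 16, 0, 0] -> [16, 0, 0, 0]  score +0 (running 0)
row 3: [64, 64, 0, 64] -> [128, 64, 0, 0]  score +128 (running 128)
Board after move:
  8   0   0   0
 16   4   0   0
 16   0   0   0
128  64   0   0

Answer: 128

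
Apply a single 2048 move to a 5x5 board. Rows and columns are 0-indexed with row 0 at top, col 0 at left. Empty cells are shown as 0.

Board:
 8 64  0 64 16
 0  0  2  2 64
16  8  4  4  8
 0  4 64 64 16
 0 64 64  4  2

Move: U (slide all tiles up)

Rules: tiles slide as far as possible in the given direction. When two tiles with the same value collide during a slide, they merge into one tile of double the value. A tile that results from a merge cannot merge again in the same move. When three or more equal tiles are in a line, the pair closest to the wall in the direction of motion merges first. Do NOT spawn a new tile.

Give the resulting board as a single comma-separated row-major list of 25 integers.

Answer: 8, 64, 2, 64, 16, 16, 8, 4, 2, 64, 0, 4, 128, 4, 8, 0, 64, 0, 64, 16, 0, 0, 0, 4, 2

Derivation:
Slide up:
col 0: [8, 0, 16, 0, 0] -> [8, 16, 0, 0, 0]
col 1: [64, 0, 8, 4, 64] -> [64, 8, 4, 64, 0]
col 2: [0, 2, 4, 64, 64] -> [2, 4, 128, 0, 0]
col 3: [64, 2, 4, 64, 4] -> [64, 2, 4, 64, 4]
col 4: [16, 64, 8, 16, 2] -> [16, 64, 8, 16, 2]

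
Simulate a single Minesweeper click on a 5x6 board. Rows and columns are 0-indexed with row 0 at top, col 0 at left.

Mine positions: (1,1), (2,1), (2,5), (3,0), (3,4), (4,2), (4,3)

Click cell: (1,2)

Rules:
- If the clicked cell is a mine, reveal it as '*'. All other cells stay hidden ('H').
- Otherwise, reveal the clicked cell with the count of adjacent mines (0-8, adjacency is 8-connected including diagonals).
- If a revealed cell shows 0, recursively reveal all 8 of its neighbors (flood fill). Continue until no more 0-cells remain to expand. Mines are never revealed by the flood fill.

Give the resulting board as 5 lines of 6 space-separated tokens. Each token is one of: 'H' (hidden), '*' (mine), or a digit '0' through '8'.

H H H H H H
H H 2 H H H
H H H H H H
H H H H H H
H H H H H H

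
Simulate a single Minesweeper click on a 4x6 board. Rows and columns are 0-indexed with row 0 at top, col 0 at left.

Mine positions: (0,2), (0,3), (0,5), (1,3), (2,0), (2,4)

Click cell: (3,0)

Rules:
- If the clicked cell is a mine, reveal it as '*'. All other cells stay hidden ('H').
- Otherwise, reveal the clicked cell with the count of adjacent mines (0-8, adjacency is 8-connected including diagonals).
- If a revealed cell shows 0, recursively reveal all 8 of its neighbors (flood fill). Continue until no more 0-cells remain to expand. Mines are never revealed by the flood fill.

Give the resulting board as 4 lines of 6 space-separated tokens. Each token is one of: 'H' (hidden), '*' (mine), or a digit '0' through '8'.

H H H H H H
H H H H H H
H H H H H H
1 H H H H H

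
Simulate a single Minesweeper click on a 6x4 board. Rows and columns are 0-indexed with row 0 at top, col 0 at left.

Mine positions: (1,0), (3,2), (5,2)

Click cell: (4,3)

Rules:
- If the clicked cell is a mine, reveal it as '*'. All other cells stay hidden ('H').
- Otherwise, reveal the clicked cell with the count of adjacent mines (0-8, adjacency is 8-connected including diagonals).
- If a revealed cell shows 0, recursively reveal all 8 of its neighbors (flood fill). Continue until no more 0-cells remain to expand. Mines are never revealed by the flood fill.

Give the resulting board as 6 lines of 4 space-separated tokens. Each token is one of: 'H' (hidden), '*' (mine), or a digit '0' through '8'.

H H H H
H H H H
H H H H
H H H H
H H H 2
H H H H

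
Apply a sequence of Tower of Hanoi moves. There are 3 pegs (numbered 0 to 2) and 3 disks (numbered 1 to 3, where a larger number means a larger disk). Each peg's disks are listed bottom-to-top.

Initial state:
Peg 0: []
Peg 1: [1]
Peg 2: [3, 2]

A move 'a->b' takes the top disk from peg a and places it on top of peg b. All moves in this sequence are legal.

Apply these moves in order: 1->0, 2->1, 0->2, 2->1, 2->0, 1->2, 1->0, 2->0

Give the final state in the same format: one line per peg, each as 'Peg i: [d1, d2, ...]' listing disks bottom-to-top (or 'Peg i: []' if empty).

After move 1 (1->0):
Peg 0: [1]
Peg 1: []
Peg 2: [3, 2]

After move 2 (2->1):
Peg 0: [1]
Peg 1: [2]
Peg 2: [3]

After move 3 (0->2):
Peg 0: []
Peg 1: [2]
Peg 2: [3, 1]

After move 4 (2->1):
Peg 0: []
Peg 1: [2, 1]
Peg 2: [3]

After move 5 (2->0):
Peg 0: [3]
Peg 1: [2, 1]
Peg 2: []

After move 6 (1->2):
Peg 0: [3]
Peg 1: [2]
Peg 2: [1]

After move 7 (1->0):
Peg 0: [3, 2]
Peg 1: []
Peg 2: [1]

After move 8 (2->0):
Peg 0: [3, 2, 1]
Peg 1: []
Peg 2: []

Answer: Peg 0: [3, 2, 1]
Peg 1: []
Peg 2: []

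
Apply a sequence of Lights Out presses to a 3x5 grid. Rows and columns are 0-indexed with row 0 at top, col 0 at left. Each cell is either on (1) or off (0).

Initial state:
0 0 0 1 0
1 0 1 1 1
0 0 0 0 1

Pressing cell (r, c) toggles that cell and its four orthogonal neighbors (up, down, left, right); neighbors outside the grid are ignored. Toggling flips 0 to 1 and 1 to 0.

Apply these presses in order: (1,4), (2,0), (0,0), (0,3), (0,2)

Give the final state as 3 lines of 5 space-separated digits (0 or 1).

Answer: 1 0 0 1 0
1 0 0 1 0
1 1 0 0 0

Derivation:
After press 1 at (1,4):
0 0 0 1 1
1 0 1 0 0
0 0 0 0 0

After press 2 at (2,0):
0 0 0 1 1
0 0 1 0 0
1 1 0 0 0

After press 3 at (0,0):
1 1 0 1 1
1 0 1 0 0
1 1 0 0 0

After press 4 at (0,3):
1 1 1 0 0
1 0 1 1 0
1 1 0 0 0

After press 5 at (0,2):
1 0 0 1 0
1 0 0 1 0
1 1 0 0 0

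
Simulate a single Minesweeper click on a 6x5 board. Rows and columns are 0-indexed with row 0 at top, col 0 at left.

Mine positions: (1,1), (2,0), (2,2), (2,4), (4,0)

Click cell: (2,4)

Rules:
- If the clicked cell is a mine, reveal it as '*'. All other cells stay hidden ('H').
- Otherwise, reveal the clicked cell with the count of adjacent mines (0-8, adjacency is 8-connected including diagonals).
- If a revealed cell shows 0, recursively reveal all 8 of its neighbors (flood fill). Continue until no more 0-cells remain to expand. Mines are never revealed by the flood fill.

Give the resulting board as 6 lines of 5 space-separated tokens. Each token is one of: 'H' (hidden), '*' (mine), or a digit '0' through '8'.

H H H H H
H H H H H
H H H H *
H H H H H
H H H H H
H H H H H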